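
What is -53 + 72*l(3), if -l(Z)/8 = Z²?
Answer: -5237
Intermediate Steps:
l(Z) = -8*Z²
-53 + 72*l(3) = -53 + 72*(-8*3²) = -53 + 72*(-8*9) = -53 + 72*(-72) = -53 - 5184 = -5237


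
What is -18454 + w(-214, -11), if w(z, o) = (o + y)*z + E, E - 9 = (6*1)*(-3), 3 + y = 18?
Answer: -19319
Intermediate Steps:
y = 15 (y = -3 + 18 = 15)
E = -9 (E = 9 + (6*1)*(-3) = 9 + 6*(-3) = 9 - 18 = -9)
w(z, o) = -9 + z*(15 + o) (w(z, o) = (o + 15)*z - 9 = (15 + o)*z - 9 = z*(15 + o) - 9 = -9 + z*(15 + o))
-18454 + w(-214, -11) = -18454 + (-9 + 15*(-214) - 11*(-214)) = -18454 + (-9 - 3210 + 2354) = -18454 - 865 = -19319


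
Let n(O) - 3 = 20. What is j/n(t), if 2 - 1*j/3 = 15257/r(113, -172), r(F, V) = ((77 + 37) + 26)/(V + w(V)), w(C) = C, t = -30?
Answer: 3936516/805 ≈ 4890.1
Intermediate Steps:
n(O) = 23 (n(O) = 3 + 20 = 23)
r(F, V) = 70/V (r(F, V) = ((77 + 37) + 26)/(V + V) = (114 + 26)/((2*V)) = 140*(1/(2*V)) = 70/V)
j = 3936516/35 (j = 6 - 45771/(70/(-172)) = 6 - 45771/(70*(-1/172)) = 6 - 45771/(-35/86) = 6 - 45771*(-86)/35 = 6 - 3*(-1312102/35) = 6 + 3936306/35 = 3936516/35 ≈ 1.1247e+5)
j/n(t) = (3936516/35)/23 = (3936516/35)*(1/23) = 3936516/805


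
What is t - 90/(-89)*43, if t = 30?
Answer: 6540/89 ≈ 73.483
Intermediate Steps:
t - 90/(-89)*43 = 30 - 90/(-89)*43 = 30 - 90*(-1/89)*43 = 30 + (90/89)*43 = 30 + 3870/89 = 6540/89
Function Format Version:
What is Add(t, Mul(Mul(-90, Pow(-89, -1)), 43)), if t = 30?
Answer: Rational(6540, 89) ≈ 73.483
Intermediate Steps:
Add(t, Mul(Mul(-90, Pow(-89, -1)), 43)) = Add(30, Mul(Mul(-90, Pow(-89, -1)), 43)) = Add(30, Mul(Mul(-90, Rational(-1, 89)), 43)) = Add(30, Mul(Rational(90, 89), 43)) = Add(30, Rational(3870, 89)) = Rational(6540, 89)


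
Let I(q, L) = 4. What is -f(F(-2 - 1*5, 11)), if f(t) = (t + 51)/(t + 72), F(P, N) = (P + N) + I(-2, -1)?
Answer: -59/80 ≈ -0.73750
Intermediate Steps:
F(P, N) = 4 + N + P (F(P, N) = (P + N) + 4 = (N + P) + 4 = 4 + N + P)
f(t) = (51 + t)/(72 + t)
-f(F(-2 - 1*5, 11)) = -(51 + (4 + 11 + (-2 - 1*5)))/(72 + (4 + 11 + (-2 - 1*5))) = -(51 + (4 + 11 + (-2 - 5)))/(72 + (4 + 11 + (-2 - 5))) = -(51 + (4 + 11 - 7))/(72 + (4 + 11 - 7)) = -(51 + 8)/(72 + 8) = -59/80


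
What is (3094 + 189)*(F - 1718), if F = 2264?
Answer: 1792518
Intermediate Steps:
(3094 + 189)*(F - 1718) = (3094 + 189)*(2264 - 1718) = 3283*546 = 1792518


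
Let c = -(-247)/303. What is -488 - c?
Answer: -148111/303 ≈ -488.81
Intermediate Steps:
c = 247/303 (c = -(-247)/303 = -1*(-247/303) = 247/303 ≈ 0.81518)
-488 - c = -488 - 1*247/303 = -488 - 247/303 = -148111/303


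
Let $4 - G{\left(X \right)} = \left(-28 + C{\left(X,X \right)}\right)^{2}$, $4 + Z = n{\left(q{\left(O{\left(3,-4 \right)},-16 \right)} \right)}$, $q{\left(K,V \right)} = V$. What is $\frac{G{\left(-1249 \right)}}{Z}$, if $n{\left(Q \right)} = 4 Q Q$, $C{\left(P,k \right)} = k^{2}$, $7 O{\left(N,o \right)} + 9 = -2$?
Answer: $- \frac{28629597185}{12} \approx -2.3858 \cdot 10^{9}$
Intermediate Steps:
$O{\left(N,o \right)} = - \frac{11}{7}$ ($O{\left(N,o \right)} = - \frac{9}{7} + \frac{1}{7} \left(-2\right) = - \frac{9}{7} - \frac{2}{7} = - \frac{11}{7}$)
$n{\left(Q \right)} = 4 Q^{2}$
$Z = 1020$ ($Z = -4 + 4 \left(-16\right)^{2} = -4 + 4 \cdot 256 = -4 + 1024 = 1020$)
$G{\left(X \right)} = 4 - \left(-28 + X^{2}\right)^{2}$
$\frac{G{\left(-1249 \right)}}{Z} = \frac{4 - \left(-28 + \left(-1249\right)^{2}\right)^{2}}{1020} = \left(4 - \left(-28 + 1560001\right)^{2}\right) \frac{1}{1020} = \left(4 - 1559973^{2}\right) \frac{1}{1020} = \left(4 - 2433515760729\right) \frac{1}{1020} = \left(-2433515760725\right) \frac{1}{1020} = - \frac{28629597185}{12}$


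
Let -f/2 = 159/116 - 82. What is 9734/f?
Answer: 564572/9353 ≈ 60.363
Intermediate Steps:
f = 9353/58 (f = -2*(159/116 - 82) = -2*(-9353/116) = 9353/58 ≈ 161.26)
9734/f = 9734/(9353/58) = 9734*(58/9353) = 564572/9353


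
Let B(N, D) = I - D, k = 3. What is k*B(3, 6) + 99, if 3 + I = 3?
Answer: 81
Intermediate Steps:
I = 0 (I = -3 + 3 = 0)
B(N, D) = -D (B(N, D) = 0 - D = -D)
k*B(3, 6) + 99 = 3*(-1*6) + 99 = 3*(-6) + 99 = -18 + 99 = 81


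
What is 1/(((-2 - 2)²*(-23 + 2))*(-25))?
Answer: 1/8400 ≈ 0.00011905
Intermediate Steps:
1/(((-2 - 2)²*(-23 + 2))*(-25)) = 1/(((-4)²*(-21))*(-25)) = 1/((16*(-21))*(-25)) = 1/(-336*(-25)) = 1/8400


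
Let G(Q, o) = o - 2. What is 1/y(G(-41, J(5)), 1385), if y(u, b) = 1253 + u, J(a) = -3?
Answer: 1/1248 ≈ 0.00080128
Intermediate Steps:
G(Q, o) = -2 + o
1/y(G(-41, J(5)), 1385) = 1/(1253 + (-2 - 3)) = 1/(1253 - 5) = 1/1248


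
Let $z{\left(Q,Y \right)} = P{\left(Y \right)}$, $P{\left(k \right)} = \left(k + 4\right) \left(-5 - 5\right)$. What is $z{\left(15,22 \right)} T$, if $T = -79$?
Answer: $20540$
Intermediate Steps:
$P{\left(k \right)} = -40 - 10 k$ ($P{\left(k \right)} = \left(4 + k\right) \left(-10\right) = -40 - 10 k$)
$z{\left(Q,Y \right)} = -40 - 10 Y$
$z{\left(15,22 \right)} T = \left(-40 - 220\right) \left(-79\right) = \left(-260\right) \left(-79\right) = 20540$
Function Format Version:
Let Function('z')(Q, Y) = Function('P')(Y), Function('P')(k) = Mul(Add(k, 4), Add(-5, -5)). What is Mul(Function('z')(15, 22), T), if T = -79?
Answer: 20540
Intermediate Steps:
Function('P')(k) = Add(-40, Mul(-10, k)) (Function('P')(k) = Mul(Add(4, k), -10) = Add(-40, Mul(-10, k)))
Function('z')(Q, Y) = Add(-40, Mul(-10, Y))
Mul(Function('z')(15, 22), T) = Mul(Add(-40, Mul(-10, 22)), -79) = Mul(Add(-40, -220), -79) = Mul(-260, -79) = 20540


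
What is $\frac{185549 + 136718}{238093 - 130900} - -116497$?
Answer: $\frac{12487985188}{107193} \approx 1.165 \cdot 10^{5}$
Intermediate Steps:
$\frac{185549 + 136718}{238093 - 130900} - -116497 = \frac{322267}{107193} + 116497 = \frac{12487985188}{107193}$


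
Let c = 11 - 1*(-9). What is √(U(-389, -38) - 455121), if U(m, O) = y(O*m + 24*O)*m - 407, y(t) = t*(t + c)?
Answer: 2*I*√18735744557 ≈ 2.7376e+5*I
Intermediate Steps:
c = 20 (c = 11 + 9 = 20)
y(t) = t*(20 + t) (y(t) = t*(t + 20) = t*(20 + t))
U(m, O) = -407 + m*(24*O + O*m)*(20 + 24*O + O*m) (U(m, O) = ((O*m + 24*O)*(20 + (O*m + 24*O)))*m - 407 = ((24*O + O*m)*(20 + (24*O + O*m)))*m - 407 = ((24*O + O*m)*(20 + 24*O + O*m))*m - 407 = m*(24*O + O*m)*(20 + 24*O + O*m) - 407 = -407 + m*(24*O + O*m)*(20 + 24*O + O*m))
√(U(-389, -38) - 455121) = √((-407 - 38*(-389)*(20 - 38*(24 - 389))*(24 - 389)) - 455121) = √((-407 - 38*(-389)*(20 - 38*(-365))*(-365)) - 455121) = √((-407 - 38*(-389)*(20 + 13870)*(-365)) - 455121) = √((-407 - 38*(-389)*13890*(-365)) - 455121) = √((-407 - 74942522700) - 455121) = √(-74942523107 - 455121) = √(-74942978228) = 2*I*√18735744557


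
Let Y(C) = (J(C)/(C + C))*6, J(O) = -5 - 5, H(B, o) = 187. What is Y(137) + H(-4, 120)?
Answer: 25589/137 ≈ 186.78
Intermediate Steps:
J(O) = -10
Y(C) = -30/C (Y(C) = (-10/(C + C))*6 = (-10/(2*C))*6 = ((1/(2*C))*(-10))*6 = -5/C*6 = -30/C)
Y(137) + H(-4, 120) = -30/137 + 187 = 25589/137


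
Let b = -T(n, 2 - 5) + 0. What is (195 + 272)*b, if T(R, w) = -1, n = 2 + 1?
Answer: 467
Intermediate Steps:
n = 3
b = 1 (b = -1*(-1) + 0 = 1 + 0 = 1)
(195 + 272)*b = (195 + 272)*1 = 467*1 = 467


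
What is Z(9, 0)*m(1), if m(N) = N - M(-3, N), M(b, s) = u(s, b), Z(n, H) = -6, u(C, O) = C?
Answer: 0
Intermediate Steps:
M(b, s) = s
m(N) = 0 (m(N) = N - N = 0)
Z(9, 0)*m(1) = -6*0 = 0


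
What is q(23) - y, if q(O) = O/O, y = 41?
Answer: -40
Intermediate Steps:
q(O) = 1
q(23) - y = 1 - 1*41 = 1 - 41 = -40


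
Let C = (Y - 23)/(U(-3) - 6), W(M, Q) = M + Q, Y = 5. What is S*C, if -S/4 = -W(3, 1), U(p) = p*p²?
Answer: 96/11 ≈ 8.7273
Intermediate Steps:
U(p) = p³
C = 6/11 (C = (5 - 23)/((-3)³ - 6) = -18/(-27 - 6) = -18/(-33) = -18*(-1/33) = 6/11 ≈ 0.54545)
S = 16 (S = -(-4)*(3 + 1) = -(-4)*4 = -4*(-4) = 16)
S*C = 16*(6/11) = 96/11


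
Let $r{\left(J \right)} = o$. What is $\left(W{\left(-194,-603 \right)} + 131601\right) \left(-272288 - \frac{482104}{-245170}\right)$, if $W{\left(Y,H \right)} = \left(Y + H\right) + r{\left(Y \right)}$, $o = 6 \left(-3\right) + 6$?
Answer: $- \frac{4365599366914976}{122585} \approx -3.5613 \cdot 10^{10}$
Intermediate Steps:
$o = -12$ ($o = -18 + 6 = -12$)
$r{\left(J \right)} = -12$
$W{\left(Y,H \right)} = -12 + H + Y$ ($W{\left(Y,H \right)} = \left(Y + H\right) - 12 = \left(H + Y\right) - 12 = -12 + H + Y$)
$\left(W{\left(-194,-603 \right)} + 131601\right) \left(-272288 - \frac{482104}{-245170}\right) = \left(\left(-12 - 603 - 194\right) + 131601\right) \left(-272288 - \frac{482104}{-245170}\right) = \left(-809 + 131601\right) \left(-272288 - - \frac{241052}{122585}\right) = 130792 \left(-272288 + \frac{241052}{122585}\right) = 130792 \left(- \frac{33378183428}{122585}\right) = - \frac{4365599366914976}{122585}$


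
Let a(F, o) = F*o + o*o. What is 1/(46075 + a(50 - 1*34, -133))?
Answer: 1/61636 ≈ 1.6224e-5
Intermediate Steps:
a(F, o) = o² + F*o (a(F, o) = F*o + o² = o² + F*o)
1/(46075 + a(50 - 1*34, -133)) = 1/(46075 - 133*((50 - 1*34) - 133)) = 1/(46075 - 133*((50 - 34) - 133)) = 1/(46075 - 133*(16 - 133)) = 1/(46075 - 133*(-117)) = 1/(46075 + 15561) = 1/61636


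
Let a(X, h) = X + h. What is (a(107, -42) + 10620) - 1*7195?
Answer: 3490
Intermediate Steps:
(a(107, -42) + 10620) - 1*7195 = ((107 - 42) + 10620) - 1*7195 = (65 + 10620) - 7195 = 10685 - 7195 = 3490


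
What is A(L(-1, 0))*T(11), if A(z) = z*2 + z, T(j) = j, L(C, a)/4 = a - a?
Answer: 0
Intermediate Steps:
L(C, a) = 0 (L(C, a) = 4*(a - a) = 4*0 = 0)
A(z) = 3*z (A(z) = 2*z + z = 3*z)
A(L(-1, 0))*T(11) = (3*0)*11 = 0*11 = 0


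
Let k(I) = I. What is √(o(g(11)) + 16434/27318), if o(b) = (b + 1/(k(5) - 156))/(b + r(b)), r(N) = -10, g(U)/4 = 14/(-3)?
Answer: √4380145802405098/59125258 ≈ 1.1194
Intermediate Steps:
g(U) = -56/3 (g(U) = 4*(14/(-3)) = 4*(14*(-⅓)) = 4*(-14/3) = -56/3)
o(b) = (-1/151 + b)/(-10 + b) (o(b) = (b + 1/(5 - 156))/(b - 10) = (b + 1/(-151))/(-10 + b) = (b - 1/151)/(-10 + b) = (-1/151 + b)/(-10 + b))
√(o(g(11)) + 16434/27318) = √((1/151 - 1*(-56/3))/(10 - 1*(-56/3)) + 16434/27318) = √((1/151 + 56/3)/(10 + 56/3) + 16434*(1/27318)) = √((8459/453)/(86/3) + 2739/4553) = √((3/86)*(8459/453) + 2739/4553) = √(8459/12986 + 2739/4553) = √(74082481/59125258) = √4380145802405098/59125258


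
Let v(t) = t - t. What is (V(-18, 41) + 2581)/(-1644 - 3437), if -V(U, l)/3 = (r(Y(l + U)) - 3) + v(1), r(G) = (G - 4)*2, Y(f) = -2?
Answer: -2626/5081 ≈ -0.51683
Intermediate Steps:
v(t) = 0
r(G) = -8 + 2*G (r(G) = (-4 + G)*2 = -8 + 2*G)
V(U, l) = 45 (V(U, l) = -3*(((-8 + 2*(-2)) - 3) + 0) = -3*(((-8 - 4) - 3) + 0) = -3*((-12 - 3) + 0) = -3*(-15 + 0) = -3*(-15) = 45)
(V(-18, 41) + 2581)/(-1644 - 3437) = (45 + 2581)/(-1644 - 3437) = 2626/(-5081) = 2626*(-1/5081) = -2626/5081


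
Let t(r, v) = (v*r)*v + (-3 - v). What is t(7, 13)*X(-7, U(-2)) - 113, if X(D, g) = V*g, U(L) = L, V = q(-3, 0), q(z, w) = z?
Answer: 6889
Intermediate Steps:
V = -3
X(D, g) = -3*g
t(r, v) = -3 - v + r*v**2 (t(r, v) = (r*v)*v + (-3 - v) = r*v**2 + (-3 - v) = -3 - v + r*v**2)
t(7, 13)*X(-7, U(-2)) - 113 = (-3 - 1*13 + 7*13**2)*(-3*(-2)) - 113 = (-3 - 13 + 7*169)*6 - 113 = (-3 - 13 + 1183)*6 - 113 = 1167*6 - 113 = 7002 - 113 = 6889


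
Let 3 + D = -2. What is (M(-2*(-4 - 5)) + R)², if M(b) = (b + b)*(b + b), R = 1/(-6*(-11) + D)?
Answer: 6250009249/3721 ≈ 1.6797e+6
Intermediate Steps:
D = -5 (D = -3 - 2 = -5)
R = 1/61 (R = 1/(-6*(-11) - 5) = 1/(66 - 5) = 1/61 ≈ 0.016393)
M(b) = 4*b² (M(b) = (2*b)*(2*b) = 4*b²)
(M(-2*(-4 - 5)) + R)² = (4*(-2*(-4 - 5))² + 1/61)² = (4*(-2*(-9))² + 1/61)² = (4*18² + 1/61)² = (4*324 + 1/61)² = (1296 + 1/61)² = (79057/61)² = 6250009249/3721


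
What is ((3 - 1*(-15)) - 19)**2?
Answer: 1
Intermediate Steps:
((3 - 1*(-15)) - 19)**2 = ((3 + 15) - 19)**2 = (18 - 19)**2 = (-1)**2 = 1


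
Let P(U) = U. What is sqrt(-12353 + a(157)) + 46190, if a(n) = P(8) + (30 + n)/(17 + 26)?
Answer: 46190 + 2*I*sqrt(5704466)/43 ≈ 46190.0 + 111.09*I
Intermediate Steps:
a(n) = 374/43 + n/43 (a(n) = 8 + (30 + n)/(17 + 26) = 8 + (30 + n)/43 = 8 + (30 + n)*(1/43) = 8 + (30/43 + n/43) = 374/43 + n/43)
sqrt(-12353 + a(157)) + 46190 = sqrt(-12353 + (374/43 + (1/43)*157)) + 46190 = sqrt(-12353 + (374/43 + 157/43)) + 46190 = sqrt(-12353 + 531/43) + 46190 = sqrt(-530648/43) + 46190 = 2*I*sqrt(5704466)/43 + 46190 = 46190 + 2*I*sqrt(5704466)/43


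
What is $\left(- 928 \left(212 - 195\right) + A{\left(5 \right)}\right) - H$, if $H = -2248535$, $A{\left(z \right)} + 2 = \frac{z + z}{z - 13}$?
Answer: $\frac{8931023}{4} \approx 2.2328 \cdot 10^{6}$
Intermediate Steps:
$A{\left(z \right)} = -2 + \frac{2 z}{-13 + z}$ ($A{\left(z \right)} = -2 + \frac{z + z}{z - 13} = -2 + \frac{2 z}{-13 + z}$)
$\left(- 928 \left(212 - 195\right) + A{\left(5 \right)}\right) - H = \left(- 928 \left(212 - 195\right) + \frac{26}{-13 + 5}\right) - -2248535 = \left(\left(-928\right) 17 + \frac{26}{-8}\right) + 2248535 = \left(-15776 + 26 \left(- \frac{1}{8}\right)\right) + 2248535 = \left(-15776 - \frac{13}{4}\right) + 2248535 = - \frac{63117}{4} + 2248535 = \frac{8931023}{4}$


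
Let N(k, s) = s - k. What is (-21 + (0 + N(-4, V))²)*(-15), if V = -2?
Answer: 255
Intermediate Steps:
(-21 + (0 + N(-4, V))²)*(-15) = (-21 + (0 + (-2 - 1*(-4)))²)*(-15) = (-21 + (0 + (-2 + 4))²)*(-15) = (-21 + (0 + 2)²)*(-15) = (-21 + 2²)*(-15) = (-21 + 4)*(-15) = -17*(-15) = 255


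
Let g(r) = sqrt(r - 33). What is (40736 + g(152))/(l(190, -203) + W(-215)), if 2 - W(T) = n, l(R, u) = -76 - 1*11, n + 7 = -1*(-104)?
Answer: -20368/91 - sqrt(119)/182 ≈ -223.88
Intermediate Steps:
g(r) = sqrt(-33 + r)
n = 97 (n = -7 - 1*(-104) = -7 + 104 = 97)
l(R, u) = -87 (l(R, u) = -76 - 11 = -87)
W(T) = -95 (W(T) = 2 - 1*97 = 2 - 97 = -95)
(40736 + g(152))/(l(190, -203) + W(-215)) = (40736 + sqrt(-33 + 152))/(-87 - 95) = (40736 + sqrt(119))/(-182) = (40736 + sqrt(119))*(-1/182) = -20368/91 - sqrt(119)/182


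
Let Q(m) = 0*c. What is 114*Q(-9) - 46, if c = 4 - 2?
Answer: -46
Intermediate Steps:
c = 2
Q(m) = 0 (Q(m) = 0*2 = 0)
114*Q(-9) - 46 = 114*0 - 46 = 0 - 46 = -46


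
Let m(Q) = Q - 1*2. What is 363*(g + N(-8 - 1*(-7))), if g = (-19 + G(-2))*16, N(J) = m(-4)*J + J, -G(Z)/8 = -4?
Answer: 77319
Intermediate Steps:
m(Q) = -2 + Q (m(Q) = Q - 2 = -2 + Q)
G(Z) = 32 (G(Z) = -8*(-4) = 32)
N(J) = -5*J (N(J) = (-2 - 4)*J + J = -6*J + J = -5*J)
g = 208 (g = (-19 + 32)*16 = 13*16 = 208)
363*(g + N(-8 - 1*(-7))) = 363*(208 - 5*(-8 - 1*(-7))) = 363*(208 - 5*(-8 + 7)) = 363*(208 - 5*(-1)) = 363*(208 + 5) = 363*213 = 77319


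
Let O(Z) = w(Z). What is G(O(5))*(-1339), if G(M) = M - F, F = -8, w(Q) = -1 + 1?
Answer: -10712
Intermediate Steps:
w(Q) = 0
O(Z) = 0
G(M) = 8 + M (G(M) = M - 1*(-8) = M + 8 = 8 + M)
G(O(5))*(-1339) = (8 + 0)*(-1339) = 8*(-1339) = -10712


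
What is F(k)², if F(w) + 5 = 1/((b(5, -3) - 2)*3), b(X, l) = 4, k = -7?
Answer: 841/36 ≈ 23.361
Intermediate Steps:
F(w) = -29/6 (F(w) = -5 + 1/((4 - 2)*3) = -5 + 1/(2*3) = -5 + 1/6 = -5 + ⅙ = -29/6)
F(k)² = (-29/6)² = 841/36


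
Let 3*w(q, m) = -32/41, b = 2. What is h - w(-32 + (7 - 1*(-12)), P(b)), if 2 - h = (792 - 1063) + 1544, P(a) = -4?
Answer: -156301/123 ≈ -1270.7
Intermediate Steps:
w(q, m) = -32/123 (w(q, m) = (-32/41)/3 = (-32*1/41)/3 = (⅓)*(-32/41) = -32/123)
h = -1271 (h = 2 - ((792 - 1063) + 1544) = 2 - (-271 + 1544) = 2 - 1*1273 = 2 - 1273 = -1271)
h - w(-32 + (7 - 1*(-12)), P(b)) = -1271 - 1*(-32/123) = -1271 + 32/123 = -156301/123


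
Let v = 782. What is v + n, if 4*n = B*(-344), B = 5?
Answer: 352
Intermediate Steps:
n = -430 (n = (5*(-344))/4 = (¼)*(-1720) = -430)
v + n = 782 - 430 = 352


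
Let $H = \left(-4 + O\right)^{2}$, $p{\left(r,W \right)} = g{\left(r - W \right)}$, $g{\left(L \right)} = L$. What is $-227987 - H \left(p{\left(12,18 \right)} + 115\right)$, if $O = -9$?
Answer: $-246408$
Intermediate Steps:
$p{\left(r,W \right)} = r - W$
$H = 169$ ($H = \left(-4 - 9\right)^{2} = \left(-13\right)^{2} = 169$)
$-227987 - H \left(p{\left(12,18 \right)} + 115\right) = -227987 - 169 \left(\left(12 - 18\right) + 115\right) = -227987 - 169 \left(-6 + 115\right) = -227987 - 169 \cdot 109 = -227987 - 18421 = -246408$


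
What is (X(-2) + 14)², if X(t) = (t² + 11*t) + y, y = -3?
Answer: 49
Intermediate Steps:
X(t) = -3 + t² + 11*t (X(t) = (t² + 11*t) - 3 = -3 + t² + 11*t)
(X(-2) + 14)² = ((-3 + (-2)² + 11*(-2)) + 14)² = ((-3 + 4 - 22) + 14)² = (-21 + 14)² = (-7)² = 49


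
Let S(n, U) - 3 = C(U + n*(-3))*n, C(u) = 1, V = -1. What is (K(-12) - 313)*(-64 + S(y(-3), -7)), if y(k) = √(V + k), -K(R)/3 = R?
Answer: 16897 - 554*I ≈ 16897.0 - 554.0*I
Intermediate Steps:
K(R) = -3*R
y(k) = √(-1 + k)
S(n, U) = 3 + n (S(n, U) = 3 + 1*n = 3 + n)
(K(-12) - 313)*(-64 + S(y(-3), -7)) = (-3*(-12) - 313)*(-64 + (3 + √(-1 - 3))) = (36 - 313)*(-64 + (3 + √(-4))) = -277*(-64 + (3 + 2*I)) = -277*(-61 + 2*I) = 16897 - 554*I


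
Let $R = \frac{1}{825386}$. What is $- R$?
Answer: $- \frac{1}{825386} \approx -1.2116 \cdot 10^{-6}$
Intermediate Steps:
$R = \frac{1}{825386} \approx 1.2116 \cdot 10^{-6}$
$- R = \left(-1\right) \frac{1}{825386} = - \frac{1}{825386}$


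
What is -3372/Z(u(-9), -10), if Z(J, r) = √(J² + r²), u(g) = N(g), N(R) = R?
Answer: -3372*√181/181 ≈ -250.64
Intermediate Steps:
u(g) = g
-3372/Z(u(-9), -10) = -3372/√((-9)² + (-10)²) = -3372/√(81 + 100) = -3372*√181/181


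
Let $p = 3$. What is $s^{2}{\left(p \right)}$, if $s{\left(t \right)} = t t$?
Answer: $81$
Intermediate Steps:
$s{\left(t \right)} = t^{2}$
$s^{2}{\left(p \right)} = \left(3^{2}\right)^{2} = 9^{2} = 81$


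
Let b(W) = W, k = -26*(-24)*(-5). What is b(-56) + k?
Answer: -3176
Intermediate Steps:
k = -3120 (k = 624*(-5) = -3120)
b(-56) + k = -56 - 3120 = -3176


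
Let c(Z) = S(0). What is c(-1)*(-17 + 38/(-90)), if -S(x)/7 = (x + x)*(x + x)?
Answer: 0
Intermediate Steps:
S(x) = -28*x² (S(x) = -7*(x + x)*(x + x) = -7*2*x*2*x = -28*x²)
c(Z) = 0 (c(Z) = -28*0² = -28*0 = 0)
c(-1)*(-17 + 38/(-90)) = 0*(-17 + 38/(-90)) = 0*(-17 + 38*(-1/90)) = 0*(-17 - 19/45) = 0*(-784/45) = 0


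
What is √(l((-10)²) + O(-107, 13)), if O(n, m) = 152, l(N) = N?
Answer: 6*√7 ≈ 15.875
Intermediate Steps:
√(l((-10)²) + O(-107, 13)) = √((-10)² + 152) = √(100 + 152) = √252 = 6*√7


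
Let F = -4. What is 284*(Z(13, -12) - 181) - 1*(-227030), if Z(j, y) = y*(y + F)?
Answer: 230154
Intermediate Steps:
Z(j, y) = y*(-4 + y) (Z(j, y) = y*(y - 4) = y*(-4 + y))
284*(Z(13, -12) - 181) - 1*(-227030) = 284*(-12*(-4 - 12) - 181) - 1*(-227030) = 284*(-12*(-16) - 181) + 227030 = 284*(192 - 181) + 227030 = 284*11 + 227030 = 3124 + 227030 = 230154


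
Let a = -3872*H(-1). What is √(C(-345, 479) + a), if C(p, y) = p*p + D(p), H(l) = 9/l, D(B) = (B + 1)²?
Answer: √272209 ≈ 521.74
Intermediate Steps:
D(B) = (1 + B)²
C(p, y) = p² + (1 + p)² (C(p, y) = p*p + (1 + p)² = p² + (1 + p)²)
a = 34848 (a = -34848/(-1) = -34848*(-1) = -3872*(-9) = 34848)
√(C(-345, 479) + a) = √(((-345)² + (1 - 345)²) + 34848) = √((119025 + (-344)²) + 34848) = √((119025 + 118336) + 34848) = √(237361 + 34848) = √272209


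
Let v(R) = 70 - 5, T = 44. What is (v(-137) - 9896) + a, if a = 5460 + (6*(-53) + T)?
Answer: -4645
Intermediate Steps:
a = 5186 (a = 5460 + (6*(-53) + 44) = 5460 + (-318 + 44) = 5460 - 274 = 5186)
v(R) = 65
(v(-137) - 9896) + a = (65 - 9896) + 5186 = -9831 + 5186 = -4645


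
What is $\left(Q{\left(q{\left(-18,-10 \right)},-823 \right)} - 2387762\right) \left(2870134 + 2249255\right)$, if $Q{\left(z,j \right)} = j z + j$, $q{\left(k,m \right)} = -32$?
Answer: $-12093271545861$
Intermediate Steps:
$Q{\left(z,j \right)} = j + j z$
$\left(Q{\left(q{\left(-18,-10 \right)},-823 \right)} - 2387762\right) \left(2870134 + 2249255\right) = \left(- 823 \left(1 - 32\right) - 2387762\right) \left(2870134 + 2249255\right) = \left(\left(-823\right) \left(-31\right) - 2387762\right) 5119389 = \left(25513 - 2387762\right) 5119389 = \left(-2362249\right) 5119389 = -12093271545861$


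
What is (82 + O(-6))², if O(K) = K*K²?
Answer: 17956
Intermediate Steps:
O(K) = K³
(82 + O(-6))² = (82 + (-6)³)² = (82 - 216)² = (-134)² = 17956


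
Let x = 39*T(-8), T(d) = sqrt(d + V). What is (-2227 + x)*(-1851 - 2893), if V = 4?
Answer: 10564888 - 370032*I ≈ 1.0565e+7 - 3.7003e+5*I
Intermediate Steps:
T(d) = sqrt(4 + d) (T(d) = sqrt(d + 4) = sqrt(4 + d))
x = 78*I (x = 39*sqrt(4 - 8) = 39*sqrt(-4) = 39*(2*I) = 78*I ≈ 78.0*I)
(-2227 + x)*(-1851 - 2893) = (-2227 + 78*I)*(-1851 - 2893) = (-2227 + 78*I)*(-4744) = 10564888 - 370032*I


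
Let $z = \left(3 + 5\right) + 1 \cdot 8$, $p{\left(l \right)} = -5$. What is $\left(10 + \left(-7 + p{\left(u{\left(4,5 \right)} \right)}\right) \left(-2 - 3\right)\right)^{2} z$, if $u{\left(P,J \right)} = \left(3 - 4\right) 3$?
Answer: $78400$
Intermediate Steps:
$u{\left(P,J \right)} = -3$ ($u{\left(P,J \right)} = \left(-1\right) 3 = -3$)
$z = 16$ ($z = 8 + 8 = 16$)
$\left(10 + \left(-7 + p{\left(u{\left(4,5 \right)} \right)}\right) \left(-2 - 3\right)\right)^{2} z = \left(10 + \left(-7 - 5\right) \left(-2 - 3\right)\right)^{2} \cdot 16 = \left(10 - -60\right)^{2} \cdot 16 = \left(10 + 60\right)^{2} \cdot 16 = 70^{2} \cdot 16 = 4900 \cdot 16 = 78400$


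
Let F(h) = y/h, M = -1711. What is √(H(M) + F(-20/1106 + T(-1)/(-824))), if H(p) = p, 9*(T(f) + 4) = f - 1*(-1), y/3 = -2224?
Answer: √1141526005433/1507 ≈ 708.97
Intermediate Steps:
y = -6672 (y = 3*(-2224) = -6672)
T(f) = -35/9 + f/9 (T(f) = -4 + (f - 1*(-1))/9 = -4 + (f + 1)/9 = -4 + (1 + f)/9 = -4 + (⅑ + f/9) = -35/9 + f/9)
F(h) = -6672/h
√(H(M) + F(-20/1106 + T(-1)/(-824))) = √(-1711 - 6672/(-20/1106 + (-35/9 + (⅑)*(-1))/(-824))) = √(-1711 - 6672/(-20*1/1106 + (-35/9 - ⅑)*(-1/824))) = √(-1711 - 6672/(-10/553 - 4*(-1/824))) = √(-1711 - 6672/(-10/553 + 1/206)) = √(-1711 - 6672/(-1507/113918)) = √(-1711 - 6672*(-113918/1507)) = √(-1711 + 760060896/1507) = √(757482419/1507) = √1141526005433/1507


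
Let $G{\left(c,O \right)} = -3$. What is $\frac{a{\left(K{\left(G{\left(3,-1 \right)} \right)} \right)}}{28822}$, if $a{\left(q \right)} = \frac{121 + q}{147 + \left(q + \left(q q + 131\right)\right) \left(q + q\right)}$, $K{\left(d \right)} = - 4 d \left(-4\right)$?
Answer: $- \frac{73}{6600382110} \approx -1.106 \cdot 10^{-8}$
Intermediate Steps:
$K{\left(d \right)} = 16 d$
$a{\left(q \right)} = \frac{121 + q}{147 + 2 q \left(131 + q + q^{2}\right)}$ ($a{\left(q \right)} = \frac{121 + q}{147 + \left(q + \left(q^{2} + 131\right)\right) 2 q} = \frac{121 + q}{147 + \left(q + \left(131 + q^{2}\right)\right) 2 q} = \frac{121 + q}{147 + \left(131 + q + q^{2}\right) 2 q} = \frac{121 + q}{147 + 2 q \left(131 + q + q^{2}\right)}$)
$\frac{a{\left(K{\left(G{\left(3,-1 \right)} \right)} \right)}}{28822} = \frac{\frac{1}{147 + 2 \left(16 \left(-3\right)\right)^{2} + 2 \left(16 \left(-3\right)\right)^{3} + 262 \cdot 16 \left(-3\right)} \left(121 + 16 \left(-3\right)\right)}{28822} = \frac{121 - 48}{147 + 2 \left(-48\right)^{2} + 2 \left(-48\right)^{3} + 262 \left(-48\right)} \frac{1}{28822} = \frac{1}{147 + 2 \cdot 2304 + 2 \left(-110592\right) - 12576} \cdot 73 \cdot \frac{1}{28822} = \frac{1}{147 + 4608 - 221184 - 12576} \cdot 73 \cdot \frac{1}{28822} = \frac{1}{-229005} \cdot 73 \cdot \frac{1}{28822} = \left(- \frac{1}{229005}\right) 73 \cdot \frac{1}{28822} = \left(- \frac{73}{229005}\right) \frac{1}{28822} = - \frac{73}{6600382110}$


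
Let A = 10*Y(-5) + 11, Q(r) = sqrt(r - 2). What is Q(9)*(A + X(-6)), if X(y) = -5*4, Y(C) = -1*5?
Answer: -59*sqrt(7) ≈ -156.10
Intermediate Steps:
Y(C) = -5
Q(r) = sqrt(-2 + r)
X(y) = -20
A = -39 (A = 10*(-5) + 11 = -50 + 11 = -39)
Q(9)*(A + X(-6)) = sqrt(-2 + 9)*(-39 - 20) = sqrt(7)*(-59) = -59*sqrt(7)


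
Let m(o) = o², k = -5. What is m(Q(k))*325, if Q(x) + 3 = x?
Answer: 20800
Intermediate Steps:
Q(x) = -3 + x
m(Q(k))*325 = (-3 - 5)²*325 = (-8)²*325 = 64*325 = 20800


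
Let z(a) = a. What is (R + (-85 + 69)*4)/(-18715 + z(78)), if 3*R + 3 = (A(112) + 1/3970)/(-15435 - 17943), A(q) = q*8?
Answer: 8614378607/2469601170420 ≈ 0.0034882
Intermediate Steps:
A(q) = 8*q
R = -133696367/132510660 (R = -1 + ((8*112 + 1/3970)/(-15435 - 17943))/3 = -1 + ((896 + 1/3970)/(-33378))/3 = -1 + ((3557121/3970)*(-1/33378))/3 = -1 + (⅓)*(-1185707/44170220) = -1 - 1185707/132510660 = -133696367/132510660 ≈ -1.0089)
(R + (-85 + 69)*4)/(-18715 + z(78)) = (-133696367/132510660 + (-85 + 69)*4)/(-18715 + 78) = (-133696367/132510660 - 16*4)/(-18637) = (-133696367/132510660 - 64)*(-1/18637) = -8614378607/132510660*(-1/18637) = 8614378607/2469601170420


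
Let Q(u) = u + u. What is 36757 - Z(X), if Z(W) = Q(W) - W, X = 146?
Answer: 36611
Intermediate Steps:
Q(u) = 2*u
Z(W) = W (Z(W) = 2*W - W = W)
36757 - Z(X) = 36757 - 1*146 = 36757 - 146 = 36611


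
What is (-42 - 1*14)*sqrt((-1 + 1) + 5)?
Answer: -56*sqrt(5) ≈ -125.22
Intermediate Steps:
(-42 - 1*14)*sqrt((-1 + 1) + 5) = (-42 - 14)*sqrt(0 + 5) = -56*sqrt(5)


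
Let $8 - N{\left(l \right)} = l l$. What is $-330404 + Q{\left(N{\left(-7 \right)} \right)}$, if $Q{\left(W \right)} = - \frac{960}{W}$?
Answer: $- \frac{13545604}{41} \approx -3.3038 \cdot 10^{5}$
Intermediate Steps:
$N{\left(l \right)} = 8 - l^{2}$ ($N{\left(l \right)} = 8 - l l = 8 - l^{2}$)
$-330404 + Q{\left(N{\left(-7 \right)} \right)} = -330404 - \frac{960}{8 - \left(-7\right)^{2}} = -330404 - \frac{960}{8 - 49} = -330404 - \frac{960}{-41} = -330404 - - \frac{960}{41} = -330404 + \frac{960}{41} = - \frac{13545604}{41}$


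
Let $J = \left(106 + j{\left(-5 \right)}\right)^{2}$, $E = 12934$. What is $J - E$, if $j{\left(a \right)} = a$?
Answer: $-2733$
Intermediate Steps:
$J = 10201$ ($J = \left(106 - 5\right)^{2} = 101^{2} = 10201$)
$J - E = 10201 - 12934 = -2733$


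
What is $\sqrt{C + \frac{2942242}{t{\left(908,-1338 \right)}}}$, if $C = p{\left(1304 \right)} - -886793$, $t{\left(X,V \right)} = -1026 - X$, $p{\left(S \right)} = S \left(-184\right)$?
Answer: $\frac{91 \sqrt{72871186}}{967} \approx 803.33$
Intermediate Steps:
$p{\left(S \right)} = - 184 S$
$C = 646857$ ($C = \left(-184\right) 1304 - -886793 = -239936 + 886793 = 646857$)
$\sqrt{C + \frac{2942242}{t{\left(908,-1338 \right)}}} = \sqrt{646857 + \frac{2942242}{-1026 - 908}} = \sqrt{646857 + \frac{2942242}{-1934}} = \sqrt{646857 + 2942242 \left(- \frac{1}{1934}\right)} = \sqrt{646857 - \frac{1471121}{967}} = \sqrt{\frac{624039598}{967}} = \frac{91 \sqrt{72871186}}{967}$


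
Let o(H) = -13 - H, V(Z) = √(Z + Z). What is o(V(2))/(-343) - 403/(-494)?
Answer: 11203/13034 ≈ 0.85952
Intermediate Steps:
V(Z) = √2*√Z (V(Z) = √(2*Z) = √2*√Z)
o(V(2))/(-343) - 403/(-494) = (-13 - √2*√2)/(-343) - 403/(-494) = (-13 - 1*2)*(-1/343) - 403*(-1/494) = (-13 - 2)*(-1/343) + 31/38 = -15*(-1/343) + 31/38 = 15/343 + 31/38 = 11203/13034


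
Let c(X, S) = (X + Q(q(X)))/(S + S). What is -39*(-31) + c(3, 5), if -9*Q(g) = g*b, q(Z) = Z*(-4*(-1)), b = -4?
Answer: 7259/6 ≈ 1209.8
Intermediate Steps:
q(Z) = 4*Z (q(Z) = Z*4 = 4*Z)
Q(g) = 4*g/9 (Q(g) = -g*(-4)/9 = -(-4)*g/9 = 4*g/9)
c(X, S) = 25*X/(18*S) (c(X, S) = (X + 4*(4*X)/9)/(S + S) = (X + 16*X/9)/((2*S)) = (25*X/9)*(1/(2*S)) = 25*X/(18*S))
-39*(-31) + c(3, 5) = -39*(-31) + (25/18)*3/5 = 1209 + (25/18)*3*(⅕) = 1209 + ⅚ = 7259/6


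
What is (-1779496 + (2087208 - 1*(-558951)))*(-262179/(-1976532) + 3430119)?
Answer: 1958583335502630627/658844 ≈ 2.9728e+12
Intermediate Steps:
(-1779496 + (2087208 - 1*(-558951)))*(-262179/(-1976532) + 3430119) = (-1779496 + (2087208 + 558951))*(-262179*(-1/1976532) + 3430119) = (-1779496 + 2646159)*(87393/658844 + 3430119) = 866663*(2259913409829/658844) = 1958583335502630627/658844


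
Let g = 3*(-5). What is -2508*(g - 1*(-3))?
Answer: 30096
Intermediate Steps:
g = -15
-2508*(g - 1*(-3)) = -2508*(-15 - 1*(-3)) = -2508*(-15 + 3) = -2508*(-12) = 30096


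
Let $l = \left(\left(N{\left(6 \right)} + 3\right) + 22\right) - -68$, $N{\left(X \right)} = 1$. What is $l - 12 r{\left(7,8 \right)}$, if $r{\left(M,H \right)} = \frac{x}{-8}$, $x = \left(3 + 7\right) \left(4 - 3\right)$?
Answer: $109$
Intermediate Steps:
$x = 10$ ($x = 10 \cdot 1 = 10$)
$r{\left(M,H \right)} = - \frac{5}{4}$ ($r{\left(M,H \right)} = \frac{10}{-8} = 10 \left(- \frac{1}{8}\right) = - \frac{5}{4}$)
$l = 94$ ($l = \left(\left(1 + 3\right) + 22\right) - -68 = \left(4 + 22\right) + 68 = 26 + 68 = 94$)
$l - 12 r{\left(7,8 \right)} = 94 - -15 = 94 + 15 = 109$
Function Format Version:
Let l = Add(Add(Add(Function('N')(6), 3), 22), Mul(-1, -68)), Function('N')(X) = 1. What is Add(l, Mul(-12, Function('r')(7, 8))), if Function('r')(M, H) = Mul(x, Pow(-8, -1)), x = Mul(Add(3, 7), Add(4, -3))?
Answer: 109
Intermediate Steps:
x = 10 (x = Mul(10, 1) = 10)
Function('r')(M, H) = Rational(-5, 4) (Function('r')(M, H) = Mul(10, Pow(-8, -1)) = Mul(10, Rational(-1, 8)) = Rational(-5, 4))
l = 94 (l = Add(Add(Add(1, 3), 22), Mul(-1, -68)) = Add(Add(4, 22), 68) = Add(26, 68) = 94)
Add(l, Mul(-12, Function('r')(7, 8))) = Add(94, Mul(-12, Rational(-5, 4))) = Add(94, 15) = 109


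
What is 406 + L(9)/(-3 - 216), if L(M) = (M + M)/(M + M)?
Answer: 88913/219 ≈ 406.00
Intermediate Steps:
L(M) = 1 (L(M) = (2*M)/((2*M)) = (2*M)*(1/(2*M)) = 1)
406 + L(9)/(-3 - 216) = 406 + 1/(-3 - 216) = 406 + 1/(-219) = 406 + 1*(-1/219) = 406 - 1/219 = 88913/219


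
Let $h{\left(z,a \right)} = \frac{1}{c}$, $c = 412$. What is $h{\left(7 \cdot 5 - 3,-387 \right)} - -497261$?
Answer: $\frac{204871533}{412} \approx 4.9726 \cdot 10^{5}$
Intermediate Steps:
$h{\left(z,a \right)} = \frac{1}{412}$
$h{\left(7 \cdot 5 - 3,-387 \right)} - -497261 = \frac{1}{412} - -497261 = \frac{1}{412} + 497261 = \frac{204871533}{412}$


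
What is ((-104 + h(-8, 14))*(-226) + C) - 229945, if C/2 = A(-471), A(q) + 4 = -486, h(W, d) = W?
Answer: -205613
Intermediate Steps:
A(q) = -490 (A(q) = -4 - 486 = -490)
C = -980 (C = 2*(-490) = -980)
((-104 + h(-8, 14))*(-226) + C) - 229945 = ((-104 - 8)*(-226) - 980) - 229945 = (-112*(-226) - 980) - 229945 = (25312 - 980) - 229945 = 24332 - 229945 = -205613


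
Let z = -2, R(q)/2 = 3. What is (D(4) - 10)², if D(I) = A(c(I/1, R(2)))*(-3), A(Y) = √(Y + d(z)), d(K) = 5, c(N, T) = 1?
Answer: 154 + 60*√6 ≈ 300.97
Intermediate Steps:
R(q) = 6 (R(q) = 2*3 = 6)
A(Y) = √(5 + Y) (A(Y) = √(Y + 5) = √(5 + Y))
D(I) = -3*√6 (D(I) = √(5 + 1)*(-3) = √6*(-3) = -3*√6)
(D(4) - 10)² = (-3*√6 - 10)² = (-10 - 3*√6)²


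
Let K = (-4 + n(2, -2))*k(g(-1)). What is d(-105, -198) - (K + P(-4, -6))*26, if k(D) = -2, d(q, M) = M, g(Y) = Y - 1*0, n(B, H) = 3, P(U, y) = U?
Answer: -146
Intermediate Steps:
g(Y) = Y (g(Y) = Y + 0 = Y)
K = 2 (K = (-4 + 3)*(-2) = -1*(-2) = 2)
d(-105, -198) - (K + P(-4, -6))*26 = -198 - (2 - 4)*26 = -198 - (-2)*26 = -198 - 1*(-52) = -198 + 52 = -146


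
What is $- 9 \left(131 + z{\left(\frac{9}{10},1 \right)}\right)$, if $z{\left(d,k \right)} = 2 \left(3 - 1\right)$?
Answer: $-1215$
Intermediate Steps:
$z{\left(d,k \right)} = 4$ ($z{\left(d,k \right)} = 2 \cdot 2 = 4$)
$- 9 \left(131 + z{\left(\frac{9}{10},1 \right)}\right) = - 9 \left(131 + 4\right) = \left(-9\right) 135 = -1215$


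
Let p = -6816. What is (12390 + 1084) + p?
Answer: 6658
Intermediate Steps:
(12390 + 1084) + p = (12390 + 1084) - 6816 = 13474 - 6816 = 6658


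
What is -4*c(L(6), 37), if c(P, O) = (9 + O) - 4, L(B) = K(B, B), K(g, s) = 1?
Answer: -168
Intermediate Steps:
L(B) = 1
c(P, O) = 5 + O
-4*c(L(6), 37) = -4*(5 + 37) = -4*42 = -168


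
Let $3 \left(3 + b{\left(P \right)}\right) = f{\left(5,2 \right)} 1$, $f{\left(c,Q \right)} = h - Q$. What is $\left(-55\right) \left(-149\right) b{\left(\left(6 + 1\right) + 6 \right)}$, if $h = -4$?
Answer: $-40975$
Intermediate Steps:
$f{\left(c,Q \right)} = -4 - Q$
$b{\left(P \right)} = -5$ ($b{\left(P \right)} = -3 + \frac{\left(-4 - 2\right) 1}{3} = -3 + \frac{\left(-6\right) 1}{3} = -3 + \frac{1}{3} \left(-6\right) = -3 - 2 = -5$)
$\left(-55\right) \left(-149\right) b{\left(\left(6 + 1\right) + 6 \right)} = \left(-55\right) \left(-149\right) \left(-5\right) = 8195 \left(-5\right) = -40975$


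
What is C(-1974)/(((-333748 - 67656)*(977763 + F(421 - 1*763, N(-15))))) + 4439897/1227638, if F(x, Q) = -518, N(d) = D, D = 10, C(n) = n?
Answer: 12806166392641202/3540923691710465 ≈ 3.6166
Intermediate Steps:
N(d) = 10
C(-1974)/(((-333748 - 67656)*(977763 + F(421 - 1*763, N(-15))))) + 4439897/1227638 = -1974*1/((-333748 - 67656)*(977763 - 518)) + 4439897/1227638 = -1974/((-401404*977245)) + 4439897*(1/1227638) = -1974/(-392270051980) + 4439897/1227638 = -1974*(-1/392270051980) + 4439897/1227638 = 987/196135025990 + 4439897/1227638 = 12806166392641202/3540923691710465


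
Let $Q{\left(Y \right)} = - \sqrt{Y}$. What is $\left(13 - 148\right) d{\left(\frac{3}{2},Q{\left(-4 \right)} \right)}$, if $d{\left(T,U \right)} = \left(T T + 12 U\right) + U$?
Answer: $- \frac{1215}{4} + 3510 i \approx -303.75 + 3510.0 i$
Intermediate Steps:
$d{\left(T,U \right)} = T^{2} + 13 U$ ($d{\left(T,U \right)} = \left(T^{2} + 12 U\right) + U = T^{2} + 13 U$)
$\left(13 - 148\right) d{\left(\frac{3}{2},Q{\left(-4 \right)} \right)} = \left(13 - 148\right) \left(\left(\frac{3}{2}\right)^{2} + 13 \left(- \sqrt{-4}\right)\right) = - 135 \left(\left(3 \cdot \frac{1}{2}\right)^{2} + 13 \left(- 2 i\right)\right) = - 135 \left(\left(\frac{3}{2}\right)^{2} + 13 \left(- 2 i\right)\right) = - 135 \left(\frac{9}{4} - 26 i\right) = - \frac{1215}{4} + 3510 i$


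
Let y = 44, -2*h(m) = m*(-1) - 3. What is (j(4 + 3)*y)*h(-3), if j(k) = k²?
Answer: 0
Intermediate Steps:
h(m) = 3/2 + m/2 (h(m) = -(m*(-1) - 3)/2 = -(-m - 3)/2 = -(-3 - m)/2 = 3/2 + m/2)
(j(4 + 3)*y)*h(-3) = ((4 + 3)²*44)*(3/2 + (½)*(-3)) = (7²*44)*(3/2 - 3/2) = (49*44)*0 = 2156*0 = 0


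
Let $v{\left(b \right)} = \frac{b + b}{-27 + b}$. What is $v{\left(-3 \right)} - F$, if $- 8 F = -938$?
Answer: $- \frac{2341}{20} \approx -117.05$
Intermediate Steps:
$F = \frac{469}{4}$ ($F = \left(- \frac{1}{8}\right) \left(-938\right) = \frac{469}{4} \approx 117.25$)
$v{\left(b \right)} = \frac{2 b}{-27 + b}$
$v{\left(-3 \right)} - F = 2 \left(-3\right) \frac{1}{-27 - 3} - \frac{469}{4} = 2 \left(-3\right) \frac{1}{-30} - \frac{469}{4} = 2 \left(-3\right) \left(- \frac{1}{30}\right) - \frac{469}{4} = \frac{1}{5} - \frac{469}{4} = - \frac{2341}{20}$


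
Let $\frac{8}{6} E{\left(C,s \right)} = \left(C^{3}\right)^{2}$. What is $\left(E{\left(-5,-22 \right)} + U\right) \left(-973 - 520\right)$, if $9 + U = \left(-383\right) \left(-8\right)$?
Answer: $- \frac{88228835}{4} \approx -2.2057 \cdot 10^{7}$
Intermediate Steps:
$U = 3055$ ($U = -9 - -3064 = -9 + 3064 = 3055$)
$E{\left(C,s \right)} = \frac{3 C^{6}}{4}$ ($E{\left(C,s \right)} = \frac{3 \left(C^{3}\right)^{2}}{4} = \frac{3 C^{6}}{4}$)
$\left(E{\left(-5,-22 \right)} + U\right) \left(-973 - 520\right) = \left(\frac{3 \left(-5\right)^{6}}{4} + 3055\right) \left(-973 - 520\right) = \left(\frac{3}{4} \cdot 15625 + 3055\right) \left(-1493\right) = \left(\frac{46875}{4} + 3055\right) \left(-1493\right) = \frac{59095}{4} \left(-1493\right) = - \frac{88228835}{4}$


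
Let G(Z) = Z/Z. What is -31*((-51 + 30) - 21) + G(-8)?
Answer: 1303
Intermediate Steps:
G(Z) = 1
-31*((-51 + 30) - 21) + G(-8) = -31*((-51 + 30) - 21) + 1 = -31*(-21 - 21) + 1 = -31*(-42) + 1 = 1302 + 1 = 1303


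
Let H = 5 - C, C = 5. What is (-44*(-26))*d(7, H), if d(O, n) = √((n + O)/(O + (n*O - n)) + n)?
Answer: 1144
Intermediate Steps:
H = 0 (H = 5 - 1*5 = 5 - 5 = 0)
d(O, n) = √(n + (O + n)/(O - n + O*n)) (d(O, n) = √((O + n)/(O + (O*n - n)) + n) = √((O + n)/(O + (-n + O*n)) + n) = √((O + n)/(O - n + O*n) + n) = √(n + (O + n)/(O - n + O*n)))
(-44*(-26))*d(7, H) = (-44*(-26))*√((7 + 0 + 0*(7 - 1*0 + 7*0))/(7 - 1*0 + 7*0)) = 1144*√((7 + 0 + 0*(7 + 0 + 0))/(7 + 0 + 0)) = 1144*√((7 + 0 + 0*7)/7) = 1144*√((7 + 0 + 0)/7) = 1144*√((⅐)*7) = 1144*√1 = 1144*1 = 1144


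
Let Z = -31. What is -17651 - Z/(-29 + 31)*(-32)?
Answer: -18147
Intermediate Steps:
-17651 - Z/(-29 + 31)*(-32) = -17651 - (-31/(-29 + 31))*(-32) = -17651 - (-31/2)*(-32) = -17651 - (-31*½)*(-32) = -17651 - (-31)*(-32)/2 = -17651 - 1*496 = -17651 - 496 = -18147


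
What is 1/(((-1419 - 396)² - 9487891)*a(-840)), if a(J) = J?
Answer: 1/5202679440 ≈ 1.9221e-10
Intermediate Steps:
1/(((-1419 - 396)² - 9487891)*a(-840)) = 1/((-1419 - 396)² - 9487891*(-840)) = -1/840/((-1815)² - 9487891) = -1/840/(3294225 - 9487891) = -1/840/(-6193666) = -1/6193666*(-1/840) = 1/5202679440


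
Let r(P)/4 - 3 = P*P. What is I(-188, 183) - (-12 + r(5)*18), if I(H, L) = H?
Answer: -2192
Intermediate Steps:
r(P) = 12 + 4*P² (r(P) = 12 + 4*(P*P) = 12 + 4*P²)
I(-188, 183) - (-12 + r(5)*18) = -188 - (-12 + (12 + 4*5²)*18) = -188 - (-12 + (12 + 4*25)*18) = -188 - (-12 + (12 + 100)*18) = -188 - (-12 + 112*18) = -188 - (-12 + 2016) = -188 - 1*2004 = -188 - 2004 = -2192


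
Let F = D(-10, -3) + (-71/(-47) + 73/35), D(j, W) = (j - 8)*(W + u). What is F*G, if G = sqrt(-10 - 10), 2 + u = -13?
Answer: 1077792*I*sqrt(5)/1645 ≈ 1465.1*I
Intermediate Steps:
u = -15 (u = -2 - 13 = -15)
D(j, W) = (-15 + W)*(-8 + j) (D(j, W) = (j - 8)*(W - 15) = (-8 + j)*(-15 + W) = (-15 + W)*(-8 + j))
G = 2*I*sqrt(5) (G = sqrt(-20) = 2*I*sqrt(5) ≈ 4.4721*I)
F = 538896/1645 (F = (120 - 15*(-10) - 8*(-3) - 3*(-10)) + (-71/(-47) + 73/35) = (120 + 150 + 24 + 30) + (-71*(-1/47) + 73*(1/35)) = 324 + (71/47 + 73/35) = 324 + 5916/1645 = 538896/1645 ≈ 327.60)
F*G = 538896*(2*I*sqrt(5))/1645 = 1077792*I*sqrt(5)/1645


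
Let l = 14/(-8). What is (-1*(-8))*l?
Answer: -14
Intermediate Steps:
l = -7/4 (l = 14*(-1/8) = -7/4 ≈ -1.7500)
(-1*(-8))*l = -1*(-8)*(-7/4) = 8*(-7/4) = -14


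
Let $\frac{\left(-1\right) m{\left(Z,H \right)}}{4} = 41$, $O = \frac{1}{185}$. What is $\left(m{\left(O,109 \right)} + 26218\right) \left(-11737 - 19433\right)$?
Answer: $-812103180$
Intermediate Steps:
$O = \frac{1}{185} \approx 0.0054054$
$m{\left(Z,H \right)} = -164$ ($m{\left(Z,H \right)} = \left(-4\right) 41 = -164$)
$\left(m{\left(O,109 \right)} + 26218\right) \left(-11737 - 19433\right) = \left(-164 + 26218\right) \left(-11737 - 19433\right) = 26054 \left(-31170\right) = -812103180$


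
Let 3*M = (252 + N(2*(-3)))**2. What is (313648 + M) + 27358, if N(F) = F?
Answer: 361178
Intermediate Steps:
M = 20172 (M = (252 + 2*(-3))**2/3 = (252 - 6)**2/3 = (1/3)*246**2 = (1/3)*60516 = 20172)
(313648 + M) + 27358 = (313648 + 20172) + 27358 = 333820 + 27358 = 361178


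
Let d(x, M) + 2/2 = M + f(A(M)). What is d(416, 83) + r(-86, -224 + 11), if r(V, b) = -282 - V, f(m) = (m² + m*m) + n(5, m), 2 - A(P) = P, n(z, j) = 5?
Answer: 13013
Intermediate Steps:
A(P) = 2 - P
f(m) = 5 + 2*m² (f(m) = (m² + m*m) + 5 = (m² + m²) + 5 = 2*m² + 5 = 5 + 2*m²)
d(x, M) = 4 + M + 2*(2 - M)² (d(x, M) = -1 + (M + (5 + 2*(2 - M)²)) = -1 + (5 + M + 2*(2 - M)²) = 4 + M + 2*(2 - M)²)
d(416, 83) + r(-86, -224 + 11) = (4 + 83 + 2*(-2 + 83)²) + (-282 - 1*(-86)) = (4 + 83 + 2*81²) + (-282 + 86) = (4 + 83 + 2*6561) - 196 = (4 + 83 + 13122) - 196 = 13209 - 196 = 13013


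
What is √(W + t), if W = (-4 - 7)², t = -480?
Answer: I*√359 ≈ 18.947*I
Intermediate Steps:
W = 121 (W = (-11)² = 121)
√(W + t) = √(121 - 480) = √(-359) = I*√359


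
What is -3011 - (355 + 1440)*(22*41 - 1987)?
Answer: 1944564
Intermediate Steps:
-3011 - (355 + 1440)*(22*41 - 1987) = -3011 - 1795*(902 - 1987) = -3011 - 1795*(-1085) = -3011 - 1*(-1947575) = -3011 + 1947575 = 1944564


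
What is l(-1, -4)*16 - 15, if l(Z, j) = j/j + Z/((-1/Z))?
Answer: -15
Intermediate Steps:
l(Z, j) = 1 - Z² (l(Z, j) = 1 + Z*(-Z) = 1 - Z²)
l(-1, -4)*16 - 15 = (1 - 1*(-1)²)*16 - 15 = (1 - 1*1)*16 - 15 = (1 - 1)*16 - 15 = 0*16 - 15 = 0 - 15 = -15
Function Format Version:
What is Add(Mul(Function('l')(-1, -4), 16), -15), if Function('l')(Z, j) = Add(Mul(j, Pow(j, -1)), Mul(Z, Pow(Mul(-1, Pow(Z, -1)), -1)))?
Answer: -15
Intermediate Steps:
Function('l')(Z, j) = Add(1, Mul(-1, Pow(Z, 2))) (Function('l')(Z, j) = Add(1, Mul(Z, Mul(-1, Z))) = Add(1, Mul(-1, Pow(Z, 2))))
Add(Mul(Function('l')(-1, -4), 16), -15) = Add(Mul(Add(1, Mul(-1, Pow(-1, 2))), 16), -15) = Add(Mul(Add(1, Mul(-1, 1)), 16), -15) = Add(Mul(Add(1, -1), 16), -15) = Add(Mul(0, 16), -15) = Add(0, -15) = -15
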